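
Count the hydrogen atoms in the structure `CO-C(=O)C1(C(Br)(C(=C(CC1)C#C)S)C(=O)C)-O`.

Hydrogens are implicit in SMILES; fill each atom to its normal valence:
  7 × C: no H
  3 × O: no H
  2 × C: 3 H each → 6
  2 × C: 2 H each → 4
  1 × Br: no H
  1 × C: 1 H
  1 × O: 1 H
  1 × S: 1 H
  Total hydrogens = 13.

13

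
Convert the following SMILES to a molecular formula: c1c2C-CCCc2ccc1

Heavy atoms from the SMILES: 10 C.
Implicit hydrogens by atom environment:
  4 × C: 2 H each → 8
  4 × C (aromatic): 1 H each → 4
  2 × C (aromatic): no H
  Total hydrogens = 12.
Molecular formula: C10H12

C10H12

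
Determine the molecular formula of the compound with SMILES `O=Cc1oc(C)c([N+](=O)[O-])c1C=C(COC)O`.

C10H11NO6

Heavy atoms from the SMILES: 10 C, 1 N, 6 O.
Implicit hydrogens by atom environment:
  4 × C (aromatic): no H
  3 × O: no H
  2 × C: 3 H each → 6
  2 × C: 1 H each → 2
  1 × C: 2 H
  1 × C: no H
  1 × N (charge +1): no H
  1 × O: 1 H
  1 × O (aromatic): no H
  1 × O (charge -1): no H
  Total hydrogens = 11.
Molecular formula: C10H11NO6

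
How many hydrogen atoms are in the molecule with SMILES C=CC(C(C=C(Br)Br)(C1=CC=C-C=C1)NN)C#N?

Hydrogens are implicit in SMILES; fill each atom to its normal valence:
  5 × C (aromatic): 1 H each → 5
  3 × C: 1 H each → 3
  3 × C: no H
  2 × Br: no H
  1 × C: 2 H
  1 × C (aromatic): no H
  1 × N: 2 H
  1 × N: 1 H
  1 × N: no H
  Total hydrogens = 13.

13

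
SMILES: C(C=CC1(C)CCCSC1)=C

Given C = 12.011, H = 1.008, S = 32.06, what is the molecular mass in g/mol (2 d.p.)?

168.30

Molecular formula: C10H16S.
M = 10×12.011 + 16×1.008 + 1×32.06 = 168.30 g/mol.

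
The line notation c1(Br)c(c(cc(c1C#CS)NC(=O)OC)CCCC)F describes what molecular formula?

C14H15BrFNO2S

Heavy atoms from the SMILES: 1 Br, 14 C, 1 F, 1 N, 2 O, 1 S.
Implicit hydrogens by atom environment:
  5 × C (aromatic): no H
  3 × C: 2 H each → 6
  3 × C: no H
  2 × C: 3 H each → 6
  2 × O: no H
  1 × Br: no H
  1 × C (aromatic): 1 H
  1 × F: no H
  1 × N: 1 H
  1 × S: 1 H
  Total hydrogens = 15.
Molecular formula: C14H15BrFNO2S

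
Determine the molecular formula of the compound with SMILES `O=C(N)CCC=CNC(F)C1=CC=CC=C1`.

C12H15FN2O

Heavy atoms from the SMILES: 12 C, 1 F, 2 N, 1 O.
Implicit hydrogens by atom environment:
  5 × C (aromatic): 1 H each → 5
  3 × C: 1 H each → 3
  2 × C: 2 H each → 4
  1 × C: no H
  1 × C (aromatic): no H
  1 × F: no H
  1 × N: 2 H
  1 × N: 1 H
  1 × O: no H
  Total hydrogens = 15.
Molecular formula: C12H15FN2O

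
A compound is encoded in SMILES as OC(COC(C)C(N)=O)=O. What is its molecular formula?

C5H9NO4

Heavy atoms from the SMILES: 5 C, 1 N, 4 O.
Implicit hydrogens by atom environment:
  3 × O: no H
  2 × C: no H
  1 × C: 3 H
  1 × C: 2 H
  1 × C: 1 H
  1 × N: 2 H
  1 × O: 1 H
  Total hydrogens = 9.
Molecular formula: C5H9NO4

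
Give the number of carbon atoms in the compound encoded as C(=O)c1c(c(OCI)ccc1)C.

9

The symbol for carbon appears 9 times in the SMILES. Lowercase c denotes aromatic carbon and counts toward C.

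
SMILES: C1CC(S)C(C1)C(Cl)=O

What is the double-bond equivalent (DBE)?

Molecular formula from the SMILES: C6H9ClOS.
DoU = (2C + 2 + N − H − X)/2 = (2·6 + 2 + 0 − 9 − 1)/2 = 4/2 = 2.
(Structurally: 1 ring(s) + 1 π bond(s) = 2.)

2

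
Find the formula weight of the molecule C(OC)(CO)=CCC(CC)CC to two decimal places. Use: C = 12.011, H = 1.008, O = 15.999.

Molecular formula: C10H20O2.
M = 10×12.011 + 20×1.008 + 2×15.999 = 172.27 g/mol.

172.27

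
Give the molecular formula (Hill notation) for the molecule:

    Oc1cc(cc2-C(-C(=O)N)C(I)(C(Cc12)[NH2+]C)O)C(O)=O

Heavy atoms from the SMILES: 13 C, 1 I, 2 N, 5 O.
Implicit hydrogens by atom environment:
  4 × C (aromatic): no H
  3 × C: no H
  3 × O: 1 H each → 3
  2 × C (aromatic): 1 H each → 2
  2 × C: 1 H each → 2
  2 × O: no H
  1 × C: 3 H
  1 × C: 2 H
  1 × I: no H
  1 × N (charge +1): 2 H
  1 × N: 2 H
  Total hydrogens = 16.
Net charge +1.
Molecular formula: C13H16IN2O5+

C13H16IN2O5+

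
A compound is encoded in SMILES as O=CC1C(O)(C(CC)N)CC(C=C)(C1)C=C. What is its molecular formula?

C13H21NO2

Heavy atoms from the SMILES: 13 C, 1 N, 2 O.
Implicit hydrogens by atom environment:
  5 × C: 2 H each → 10
  5 × C: 1 H each → 5
  2 × C: no H
  1 × C: 3 H
  1 × N: 2 H
  1 × O: 1 H
  1 × O: no H
  Total hydrogens = 21.
Molecular formula: C13H21NO2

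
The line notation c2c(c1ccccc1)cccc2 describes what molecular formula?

C12H10

Heavy atoms from the SMILES: 12 C.
Implicit hydrogens by atom environment:
  10 × C (aromatic): 1 H each → 10
  2 × C (aromatic): no H
  Total hydrogens = 10.
Molecular formula: C12H10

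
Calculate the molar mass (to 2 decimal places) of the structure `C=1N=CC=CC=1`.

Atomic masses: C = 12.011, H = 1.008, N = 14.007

Molecular formula: C5H5N.
M = 5×12.011 + 5×1.008 + 1×14.007 = 79.10 g/mol.

79.10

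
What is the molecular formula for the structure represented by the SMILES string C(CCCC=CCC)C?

Heavy atoms from the SMILES: 9 C.
Implicit hydrogens by atom environment:
  5 × C: 2 H each → 10
  2 × C: 3 H each → 6
  2 × C: 1 H each → 2
  Total hydrogens = 18.
Molecular formula: C9H18

C9H18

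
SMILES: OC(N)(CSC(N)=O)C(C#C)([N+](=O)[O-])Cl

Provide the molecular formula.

C6H8ClN3O4S

Heavy atoms from the SMILES: 6 C, 1 Cl, 3 N, 4 O, 1 S.
Implicit hydrogens by atom environment:
  4 × C: no H
  2 × N: 2 H each → 4
  2 × O: no H
  1 × C: 2 H
  1 × C: 1 H
  1 × Cl: no H
  1 × N (charge +1): no H
  1 × O: 1 H
  1 × O (charge -1): no H
  1 × S: no H
  Total hydrogens = 8.
Molecular formula: C6H8ClN3O4S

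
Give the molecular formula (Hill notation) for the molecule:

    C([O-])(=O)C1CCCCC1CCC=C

Heavy atoms from the SMILES: 11 C, 2 O.
Implicit hydrogens by atom environment:
  7 × C: 2 H each → 14
  3 × C: 1 H each → 3
  1 × C: no H
  1 × O: no H
  1 × O (charge -1): no H
  Total hydrogens = 17.
Net charge -1.
Molecular formula: C11H17O2-

C11H17O2-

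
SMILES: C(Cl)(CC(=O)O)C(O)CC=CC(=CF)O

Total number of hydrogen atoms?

12

Hydrogens are implicit in SMILES; fill each atom to its normal valence:
  5 × C: 1 H each → 5
  3 × O: 1 H each → 3
  2 × C: 2 H each → 4
  2 × C: no H
  1 × Cl: no H
  1 × F: no H
  1 × O: no H
  Total hydrogens = 12.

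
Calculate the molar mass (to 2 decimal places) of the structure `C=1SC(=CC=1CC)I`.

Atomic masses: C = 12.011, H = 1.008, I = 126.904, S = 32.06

238.09

Molecular formula: C6H7IS.
M = 6×12.011 + 7×1.008 + 1×126.904 + 1×32.06 = 238.09 g/mol.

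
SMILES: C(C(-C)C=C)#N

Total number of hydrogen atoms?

7

Hydrogens are implicit in SMILES; fill each atom to its normal valence:
  2 × C: 1 H each → 2
  1 × C: 3 H
  1 × C: 2 H
  1 × C: no H
  1 × N: no H
  Total hydrogens = 7.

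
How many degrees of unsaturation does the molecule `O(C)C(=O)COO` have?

Molecular formula from the SMILES: C3H6O4.
DoU = (2C + 2 + N − H − X)/2 = (2·3 + 2 + 0 − 6 − 0)/2 = 2/2 = 1.
(Structurally: 0 ring(s) + 1 π bond(s) = 1.)

1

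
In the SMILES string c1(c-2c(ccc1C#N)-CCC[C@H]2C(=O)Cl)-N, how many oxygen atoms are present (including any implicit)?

The symbol for oxygen appears 1 time in the SMILES.

1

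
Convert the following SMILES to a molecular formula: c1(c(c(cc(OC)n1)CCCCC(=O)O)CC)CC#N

Heavy atoms from the SMILES: 15 C, 2 N, 3 O.
Implicit hydrogens by atom environment:
  6 × C: 2 H each → 12
  4 × C (aromatic): no H
  2 × C: 3 H each → 6
  2 × C: no H
  2 × O: no H
  1 × C (aromatic): 1 H
  1 × N (aromatic): no H
  1 × N: no H
  1 × O: 1 H
  Total hydrogens = 20.
Molecular formula: C15H20N2O3

C15H20N2O3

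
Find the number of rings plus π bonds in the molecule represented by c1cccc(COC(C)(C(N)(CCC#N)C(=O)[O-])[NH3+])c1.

7

Molecular formula from the SMILES: C14H19N3O3.
DoU = (2C + 2 + N − H − X)/2 = (2·14 + 2 + 3 − 19 − 0)/2 = 14/2 = 7.
(Structurally: 1 ring(s) + 6 π bond(s) = 7.)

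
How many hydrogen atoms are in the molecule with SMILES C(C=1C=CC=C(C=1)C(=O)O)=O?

6

Hydrogens are implicit in SMILES; fill each atom to its normal valence:
  4 × C (aromatic): 1 H each → 4
  2 × C (aromatic): no H
  2 × O: no H
  1 × C: 1 H
  1 × C: no H
  1 × O: 1 H
  Total hydrogens = 6.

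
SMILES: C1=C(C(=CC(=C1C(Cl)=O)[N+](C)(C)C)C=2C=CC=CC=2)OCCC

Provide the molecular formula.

Heavy atoms from the SMILES: 19 C, 1 Cl, 1 N, 2 O.
Implicit hydrogens by atom environment:
  7 × C (aromatic): 1 H each → 7
  5 × C (aromatic): no H
  4 × C: 3 H each → 12
  2 × C: 2 H each → 4
  2 × O: no H
  1 × C: no H
  1 × Cl: no H
  1 × N (charge +1): no H
  Total hydrogens = 23.
Net charge +1.
Molecular formula: C19H23ClNO2+

C19H23ClNO2+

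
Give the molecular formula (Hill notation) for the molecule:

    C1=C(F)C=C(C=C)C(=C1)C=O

C9H7FO

Heavy atoms from the SMILES: 9 C, 1 F, 1 O.
Implicit hydrogens by atom environment:
  3 × C (aromatic): 1 H each → 3
  3 × C (aromatic): no H
  2 × C: 1 H each → 2
  1 × C: 2 H
  1 × F: no H
  1 × O: no H
  Total hydrogens = 7.
Molecular formula: C9H7FO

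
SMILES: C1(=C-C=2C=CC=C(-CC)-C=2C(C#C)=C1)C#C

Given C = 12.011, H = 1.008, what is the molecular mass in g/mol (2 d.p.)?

Molecular formula: C16H12.
M = 16×12.011 + 12×1.008 = 204.27 g/mol.

204.27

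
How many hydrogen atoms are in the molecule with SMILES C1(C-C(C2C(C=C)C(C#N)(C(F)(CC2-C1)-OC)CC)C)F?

25

Hydrogens are implicit in SMILES; fill each atom to its normal valence:
  6 × C: 1 H each → 6
  5 × C: 2 H each → 10
  3 × C: 3 H each → 9
  3 × C: no H
  2 × F: no H
  1 × N: no H
  1 × O: no H
  Total hydrogens = 25.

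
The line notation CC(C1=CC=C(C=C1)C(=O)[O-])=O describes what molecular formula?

C9H7O3-

Heavy atoms from the SMILES: 9 C, 3 O.
Implicit hydrogens by atom environment:
  4 × C (aromatic): 1 H each → 4
  2 × C (aromatic): no H
  2 × C: no H
  2 × O: no H
  1 × C: 3 H
  1 × O (charge -1): no H
  Total hydrogens = 7.
Net charge -1.
Molecular formula: C9H7O3-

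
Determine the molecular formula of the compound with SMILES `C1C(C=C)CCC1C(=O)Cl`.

C8H11ClO

Heavy atoms from the SMILES: 8 C, 1 Cl, 1 O.
Implicit hydrogens by atom environment:
  4 × C: 2 H each → 8
  3 × C: 1 H each → 3
  1 × C: no H
  1 × Cl: no H
  1 × O: no H
  Total hydrogens = 11.
Molecular formula: C8H11ClO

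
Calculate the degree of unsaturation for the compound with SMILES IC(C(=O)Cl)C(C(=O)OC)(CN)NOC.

2

Molecular formula from the SMILES: C7H12ClIN2O4.
DoU = (2C + 2 + N − H − X)/2 = (2·7 + 2 + 2 − 12 − 2)/2 = 4/2 = 2.
(Structurally: 0 ring(s) + 2 π bond(s) = 2.)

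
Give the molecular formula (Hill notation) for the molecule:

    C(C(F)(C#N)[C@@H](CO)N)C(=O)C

Heavy atoms from the SMILES: 7 C, 1 F, 2 N, 2 O.
Implicit hydrogens by atom environment:
  3 × C: no H
  2 × C: 2 H each → 4
  1 × C: 3 H
  1 × C: 1 H
  1 × F: no H
  1 × N: 2 H
  1 × N: no H
  1 × O: 1 H
  1 × O: no H
  Total hydrogens = 11.
Molecular formula: C7H11FN2O2

C7H11FN2O2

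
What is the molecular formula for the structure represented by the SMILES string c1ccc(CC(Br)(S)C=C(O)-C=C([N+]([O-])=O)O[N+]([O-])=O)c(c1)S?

Heavy atoms from the SMILES: 1 Br, 12 C, 2 N, 6 O, 2 S.
Implicit hydrogens by atom environment:
  4 × C (aromatic): 1 H each → 4
  3 × C: no H
  3 × O: no H
  2 × C: 1 H each → 2
  2 × C (aromatic): no H
  2 × N (charge +1): no H
  2 × O (charge -1): no H
  2 × S: 1 H each → 2
  1 × Br: no H
  1 × C: 2 H
  1 × O: 1 H
  Total hydrogens = 11.
Molecular formula: C12H11BrN2O6S2

C12H11BrN2O6S2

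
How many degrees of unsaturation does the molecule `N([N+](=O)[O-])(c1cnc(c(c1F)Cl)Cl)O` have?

5

Molecular formula from the SMILES: C5H2Cl2FN3O3.
DoU = (2C + 2 + N − H − X)/2 = (2·5 + 2 + 3 − 2 − 3)/2 = 10/2 = 5.
(Structurally: 1 ring(s) + 4 π bond(s) = 5.)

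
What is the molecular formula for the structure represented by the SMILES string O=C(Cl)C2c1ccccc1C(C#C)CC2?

Heavy atoms from the SMILES: 13 C, 1 Cl, 1 O.
Implicit hydrogens by atom environment:
  4 × C (aromatic): 1 H each → 4
  3 × C: 1 H each → 3
  2 × C: 2 H each → 4
  2 × C (aromatic): no H
  2 × C: no H
  1 × Cl: no H
  1 × O: no H
  Total hydrogens = 11.
Molecular formula: C13H11ClO

C13H11ClO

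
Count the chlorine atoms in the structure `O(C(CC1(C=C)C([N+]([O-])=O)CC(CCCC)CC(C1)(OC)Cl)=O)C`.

1

The symbol for chlorine appears 1 time in the SMILES.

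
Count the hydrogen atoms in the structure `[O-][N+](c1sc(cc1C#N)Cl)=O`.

1

Hydrogens are implicit in SMILES; fill each atom to its normal valence:
  3 × C (aromatic): no H
  1 × C (aromatic): 1 H
  1 × C: no H
  1 × Cl: no H
  1 × N: no H
  1 × N (charge +1): no H
  1 × O: no H
  1 × O (charge -1): no H
  1 × S (aromatic): no H
  Total hydrogens = 1.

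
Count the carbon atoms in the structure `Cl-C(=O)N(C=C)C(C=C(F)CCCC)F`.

The symbol for carbon appears 10 times in the SMILES. (Cl is a single chlorine, not C + l.)

10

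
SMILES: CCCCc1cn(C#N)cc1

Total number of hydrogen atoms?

Hydrogens are implicit in SMILES; fill each atom to its normal valence:
  3 × C: 2 H each → 6
  3 × C (aromatic): 1 H each → 3
  1 × C: 3 H
  1 × C (aromatic): no H
  1 × C: no H
  1 × N (aromatic): no H
  1 × N: no H
  Total hydrogens = 12.

12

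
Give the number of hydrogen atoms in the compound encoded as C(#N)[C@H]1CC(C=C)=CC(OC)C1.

13

Hydrogens are implicit in SMILES; fill each atom to its normal valence:
  4 × C: 1 H each → 4
  3 × C: 2 H each → 6
  2 × C: no H
  1 × C: 3 H
  1 × N: no H
  1 × O: no H
  Total hydrogens = 13.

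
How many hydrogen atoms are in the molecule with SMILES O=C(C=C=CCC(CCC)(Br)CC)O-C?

Hydrogens are implicit in SMILES; fill each atom to its normal valence:
  4 × C: 2 H each → 8
  3 × C: 3 H each → 9
  3 × C: no H
  2 × C: 1 H each → 2
  2 × O: no H
  1 × Br: no H
  Total hydrogens = 19.

19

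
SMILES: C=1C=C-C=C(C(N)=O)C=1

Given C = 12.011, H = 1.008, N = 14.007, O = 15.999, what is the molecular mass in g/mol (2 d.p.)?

121.14

Molecular formula: C7H7NO.
M = 7×12.011 + 7×1.008 + 1×14.007 + 1×15.999 = 121.14 g/mol.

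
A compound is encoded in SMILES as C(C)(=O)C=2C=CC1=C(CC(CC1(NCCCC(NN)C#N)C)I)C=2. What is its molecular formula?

Heavy atoms from the SMILES: 18 C, 1 I, 4 N, 1 O.
Implicit hydrogens by atom environment:
  5 × C: 2 H each → 10
  3 × C (aromatic): 1 H each → 3
  3 × C (aromatic): no H
  3 × C: no H
  2 × C: 3 H each → 6
  2 × C: 1 H each → 2
  2 × N: 1 H each → 2
  1 × I: no H
  1 × N: 2 H
  1 × N: no H
  1 × O: no H
  Total hydrogens = 25.
Molecular formula: C18H25IN4O

C18H25IN4O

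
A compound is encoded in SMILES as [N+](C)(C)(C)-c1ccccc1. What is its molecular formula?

Heavy atoms from the SMILES: 9 C, 1 N.
Implicit hydrogens by atom environment:
  5 × C (aromatic): 1 H each → 5
  3 × C: 3 H each → 9
  1 × C (aromatic): no H
  1 × N (charge +1): no H
  Total hydrogens = 14.
Net charge +1.
Molecular formula: C9H14N+

C9H14N+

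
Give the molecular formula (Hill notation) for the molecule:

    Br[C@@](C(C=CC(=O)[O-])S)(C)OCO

Heavy atoms from the SMILES: 1 Br, 7 C, 4 O, 1 S.
Implicit hydrogens by atom environment:
  3 × C: 1 H each → 3
  2 × C: no H
  2 × O: no H
  1 × Br: no H
  1 × C: 3 H
  1 × C: 2 H
  1 × O: 1 H
  1 × O (charge -1): no H
  1 × S: 1 H
  Total hydrogens = 10.
Net charge -1.
Molecular formula: C7H10BrO4S-

C7H10BrO4S-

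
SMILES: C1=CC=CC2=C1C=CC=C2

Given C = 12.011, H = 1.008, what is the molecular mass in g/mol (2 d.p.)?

128.17

Molecular formula: C10H8.
M = 10×12.011 + 8×1.008 = 128.17 g/mol.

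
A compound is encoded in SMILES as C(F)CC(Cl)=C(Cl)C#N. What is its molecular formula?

C5H4Cl2FN

Heavy atoms from the SMILES: 5 C, 2 Cl, 1 F, 1 N.
Implicit hydrogens by atom environment:
  3 × C: no H
  2 × C: 2 H each → 4
  2 × Cl: no H
  1 × F: no H
  1 × N: no H
  Total hydrogens = 4.
Molecular formula: C5H4Cl2FN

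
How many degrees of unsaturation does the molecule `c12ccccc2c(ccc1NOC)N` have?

7

Molecular formula from the SMILES: C11H12N2O.
DoU = (2C + 2 + N − H − X)/2 = (2·11 + 2 + 2 − 12 − 0)/2 = 14/2 = 7.
(Structurally: 2 ring(s) + 5 π bond(s) = 7.)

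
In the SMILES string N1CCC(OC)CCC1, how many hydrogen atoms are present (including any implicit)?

15

Hydrogens are implicit in SMILES; fill each atom to its normal valence:
  5 × C: 2 H each → 10
  1 × C: 3 H
  1 × C: 1 H
  1 × N: 1 H
  1 × O: no H
  Total hydrogens = 15.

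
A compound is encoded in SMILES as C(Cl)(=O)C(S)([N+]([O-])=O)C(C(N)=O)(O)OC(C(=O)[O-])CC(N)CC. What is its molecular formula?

C10H15ClN3O8S-

Heavy atoms from the SMILES: 10 C, 1 Cl, 3 N, 8 O, 1 S.
Implicit hydrogens by atom environment:
  5 × C: no H
  5 × O: no H
  2 × C: 2 H each → 4
  2 × C: 1 H each → 2
  2 × N: 2 H each → 4
  2 × O (charge -1): no H
  1 × C: 3 H
  1 × Cl: no H
  1 × N (charge +1): no H
  1 × O: 1 H
  1 × S: 1 H
  Total hydrogens = 15.
Net charge -1.
Molecular formula: C10H15ClN3O8S-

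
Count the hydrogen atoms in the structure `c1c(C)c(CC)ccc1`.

Hydrogens are implicit in SMILES; fill each atom to its normal valence:
  4 × C (aromatic): 1 H each → 4
  2 × C: 3 H each → 6
  2 × C (aromatic): no H
  1 × C: 2 H
  Total hydrogens = 12.

12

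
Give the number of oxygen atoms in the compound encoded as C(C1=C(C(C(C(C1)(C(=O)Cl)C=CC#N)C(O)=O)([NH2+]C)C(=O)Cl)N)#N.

The symbol for oxygen appears 4 times in the SMILES.

4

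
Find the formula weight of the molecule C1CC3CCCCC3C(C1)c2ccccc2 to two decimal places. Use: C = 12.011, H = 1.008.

214.35

Molecular formula: C16H22.
M = 16×12.011 + 22×1.008 = 214.35 g/mol.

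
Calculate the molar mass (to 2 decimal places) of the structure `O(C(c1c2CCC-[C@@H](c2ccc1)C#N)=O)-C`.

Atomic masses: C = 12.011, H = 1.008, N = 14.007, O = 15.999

Molecular formula: C13H13NO2.
M = 13×12.011 + 13×1.008 + 1×14.007 + 2×15.999 = 215.25 g/mol.

215.25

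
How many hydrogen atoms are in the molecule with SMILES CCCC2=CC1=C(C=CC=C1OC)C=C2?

16

Hydrogens are implicit in SMILES; fill each atom to its normal valence:
  6 × C (aromatic): 1 H each → 6
  4 × C (aromatic): no H
  2 × C: 3 H each → 6
  2 × C: 2 H each → 4
  1 × O: no H
  Total hydrogens = 16.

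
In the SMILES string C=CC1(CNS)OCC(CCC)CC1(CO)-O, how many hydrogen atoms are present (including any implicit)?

23

Hydrogens are implicit in SMILES; fill each atom to its normal valence:
  7 × C: 2 H each → 14
  2 × C: 1 H each → 2
  2 × C: no H
  2 × O: 1 H each → 2
  1 × C: 3 H
  1 × N: 1 H
  1 × O: no H
  1 × S: 1 H
  Total hydrogens = 23.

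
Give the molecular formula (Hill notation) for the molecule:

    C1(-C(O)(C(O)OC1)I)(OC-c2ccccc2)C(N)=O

Heavy atoms from the SMILES: 12 C, 1 I, 1 N, 5 O.
Implicit hydrogens by atom environment:
  5 × C (aromatic): 1 H each → 5
  3 × C: no H
  3 × O: no H
  2 × C: 2 H each → 4
  2 × O: 1 H each → 2
  1 × C: 1 H
  1 × C (aromatic): no H
  1 × I: no H
  1 × N: 2 H
  Total hydrogens = 14.
Molecular formula: C12H14INO5

C12H14INO5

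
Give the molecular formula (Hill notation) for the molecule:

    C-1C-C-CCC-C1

Heavy atoms from the SMILES: 7 C.
Implicit hydrogens by atom environment:
  7 × C: 2 H each → 14
  Total hydrogens = 14.
Molecular formula: C7H14

C7H14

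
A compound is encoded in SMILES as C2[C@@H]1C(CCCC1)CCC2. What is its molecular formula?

Heavy atoms from the SMILES: 10 C.
Implicit hydrogens by atom environment:
  8 × C: 2 H each → 16
  2 × C: 1 H each → 2
  Total hydrogens = 18.
Molecular formula: C10H18

C10H18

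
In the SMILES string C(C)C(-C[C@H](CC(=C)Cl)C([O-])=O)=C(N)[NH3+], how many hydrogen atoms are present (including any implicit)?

Hydrogens are implicit in SMILES; fill each atom to its normal valence:
  4 × C: 2 H each → 8
  4 × C: no H
  1 × C: 3 H
  1 × C: 1 H
  1 × Cl: no H
  1 × N (charge +1): 3 H
  1 × N: 2 H
  1 × O: no H
  1 × O (charge -1): no H
  Total hydrogens = 17.

17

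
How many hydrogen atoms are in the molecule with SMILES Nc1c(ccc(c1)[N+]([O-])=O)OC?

Hydrogens are implicit in SMILES; fill each atom to its normal valence:
  3 × C (aromatic): 1 H each → 3
  3 × C (aromatic): no H
  2 × O: no H
  1 × C: 3 H
  1 × N: 2 H
  1 × N (charge +1): no H
  1 × O (charge -1): no H
  Total hydrogens = 8.

8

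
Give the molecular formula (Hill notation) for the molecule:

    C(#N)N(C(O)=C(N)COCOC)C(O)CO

Heavy atoms from the SMILES: 8 C, 3 N, 5 O.
Implicit hydrogens by atom environment:
  3 × C: 2 H each → 6
  3 × C: no H
  3 × O: 1 H each → 3
  2 × N: no H
  2 × O: no H
  1 × C: 3 H
  1 × C: 1 H
  1 × N: 2 H
  Total hydrogens = 15.
Molecular formula: C8H15N3O5

C8H15N3O5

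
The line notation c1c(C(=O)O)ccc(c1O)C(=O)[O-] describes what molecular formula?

C8H5O5-

Heavy atoms from the SMILES: 8 C, 5 O.
Implicit hydrogens by atom environment:
  3 × C (aromatic): 1 H each → 3
  3 × C (aromatic): no H
  2 × C: no H
  2 × O: 1 H each → 2
  2 × O: no H
  1 × O (charge -1): no H
  Total hydrogens = 5.
Net charge -1.
Molecular formula: C8H5O5-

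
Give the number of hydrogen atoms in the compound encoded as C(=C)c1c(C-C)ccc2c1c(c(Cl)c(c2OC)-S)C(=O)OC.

17

Hydrogens are implicit in SMILES; fill each atom to its normal valence:
  8 × C (aromatic): no H
  3 × C: 3 H each → 9
  3 × O: no H
  2 × C: 2 H each → 4
  2 × C (aromatic): 1 H each → 2
  1 × C: 1 H
  1 × C: no H
  1 × Cl: no H
  1 × S: 1 H
  Total hydrogens = 17.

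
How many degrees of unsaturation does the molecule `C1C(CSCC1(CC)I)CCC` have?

Molecular formula from the SMILES: C10H19IS.
DoU = (2C + 2 + N − H − X)/2 = (2·10 + 2 + 0 − 19 − 1)/2 = 2/2 = 1.
(Structurally: 1 ring(s) + 0 π bond(s) = 1.)

1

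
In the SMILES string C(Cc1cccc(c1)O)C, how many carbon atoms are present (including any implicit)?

9

The symbol for carbon appears 9 times in the SMILES. Lowercase c denotes aromatic carbon and counts toward C.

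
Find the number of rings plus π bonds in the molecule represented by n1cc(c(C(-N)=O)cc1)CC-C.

Molecular formula from the SMILES: C9H12N2O.
DoU = (2C + 2 + N − H − X)/2 = (2·9 + 2 + 2 − 12 − 0)/2 = 10/2 = 5.
(Structurally: 1 ring(s) + 4 π bond(s) = 5.)

5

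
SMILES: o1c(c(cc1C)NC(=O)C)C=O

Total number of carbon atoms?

The symbol for carbon appears 8 times in the SMILES. Lowercase c denotes aromatic carbon and counts toward C.

8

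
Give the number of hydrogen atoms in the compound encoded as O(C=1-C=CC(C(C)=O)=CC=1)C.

10

Hydrogens are implicit in SMILES; fill each atom to its normal valence:
  4 × C (aromatic): 1 H each → 4
  2 × C: 3 H each → 6
  2 × C (aromatic): no H
  2 × O: no H
  1 × C: no H
  Total hydrogens = 10.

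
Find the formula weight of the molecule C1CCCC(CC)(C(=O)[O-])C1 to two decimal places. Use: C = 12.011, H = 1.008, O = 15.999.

155.22

Molecular formula: C9H15O2-.
M = 9×12.011 + 15×1.008 + 2×15.999 = 155.22 g/mol.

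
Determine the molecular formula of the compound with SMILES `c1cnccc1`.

Heavy atoms from the SMILES: 5 C, 1 N.
Implicit hydrogens by atom environment:
  5 × C (aromatic): 1 H each → 5
  1 × N (aromatic): no H
  Total hydrogens = 5.
Molecular formula: C5H5N

C5H5N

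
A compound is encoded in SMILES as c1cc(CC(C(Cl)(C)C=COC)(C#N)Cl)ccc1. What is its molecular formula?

Heavy atoms from the SMILES: 14 C, 2 Cl, 1 N, 1 O.
Implicit hydrogens by atom environment:
  5 × C (aromatic): 1 H each → 5
  3 × C: no H
  2 × C: 3 H each → 6
  2 × C: 1 H each → 2
  2 × Cl: no H
  1 × C: 2 H
  1 × C (aromatic): no H
  1 × N: no H
  1 × O: no H
  Total hydrogens = 15.
Molecular formula: C14H15Cl2NO

C14H15Cl2NO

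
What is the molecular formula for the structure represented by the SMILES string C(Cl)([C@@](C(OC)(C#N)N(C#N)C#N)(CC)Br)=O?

Heavy atoms from the SMILES: 1 Br, 9 C, 1 Cl, 4 N, 2 O.
Implicit hydrogens by atom environment:
  6 × C: no H
  4 × N: no H
  2 × C: 3 H each → 6
  2 × O: no H
  1 × Br: no H
  1 × C: 2 H
  1 × Cl: no H
  Total hydrogens = 8.
Molecular formula: C9H8BrClN4O2

C9H8BrClN4O2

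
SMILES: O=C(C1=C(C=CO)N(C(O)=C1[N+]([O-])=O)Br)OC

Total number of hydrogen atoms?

7

Hydrogens are implicit in SMILES; fill each atom to its normal valence:
  4 × C (aromatic): no H
  3 × O: no H
  2 × C: 1 H each → 2
  2 × O: 1 H each → 2
  1 × Br: no H
  1 × C: 3 H
  1 × C: no H
  1 × N (aromatic): no H
  1 × N (charge +1): no H
  1 × O (charge -1): no H
  Total hydrogens = 7.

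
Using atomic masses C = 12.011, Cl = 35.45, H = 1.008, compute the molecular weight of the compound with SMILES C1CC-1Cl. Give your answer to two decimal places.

Molecular formula: C3H5Cl.
M = 3×12.011 + 1×35.45 + 5×1.008 = 76.52 g/mol.

76.52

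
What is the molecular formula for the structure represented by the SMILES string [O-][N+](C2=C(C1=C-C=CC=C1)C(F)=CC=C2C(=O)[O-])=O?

C13H7FNO4-

Heavy atoms from the SMILES: 13 C, 1 F, 1 N, 4 O.
Implicit hydrogens by atom environment:
  7 × C (aromatic): 1 H each → 7
  5 × C (aromatic): no H
  2 × O: no H
  2 × O (charge -1): no H
  1 × C: no H
  1 × F: no H
  1 × N (charge +1): no H
  Total hydrogens = 7.
Net charge -1.
Molecular formula: C13H7FNO4-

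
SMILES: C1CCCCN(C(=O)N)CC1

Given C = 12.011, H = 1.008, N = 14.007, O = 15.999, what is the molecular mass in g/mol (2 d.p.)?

156.23

Molecular formula: C8H16N2O.
M = 8×12.011 + 16×1.008 + 2×14.007 + 1×15.999 = 156.23 g/mol.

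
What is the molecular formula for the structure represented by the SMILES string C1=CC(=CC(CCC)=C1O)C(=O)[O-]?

C10H11O3-

Heavy atoms from the SMILES: 10 C, 3 O.
Implicit hydrogens by atom environment:
  3 × C (aromatic): 1 H each → 3
  3 × C (aromatic): no H
  2 × C: 2 H each → 4
  1 × C: 3 H
  1 × C: no H
  1 × O: 1 H
  1 × O: no H
  1 × O (charge -1): no H
  Total hydrogens = 11.
Net charge -1.
Molecular formula: C10H11O3-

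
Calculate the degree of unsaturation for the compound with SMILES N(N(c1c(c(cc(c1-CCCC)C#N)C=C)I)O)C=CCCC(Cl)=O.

Molecular formula from the SMILES: C18H21ClIN3O2.
DoU = (2C + 2 + N − H − X)/2 = (2·18 + 2 + 3 − 21 − 2)/2 = 18/2 = 9.
(Structurally: 1 ring(s) + 8 π bond(s) = 9.)

9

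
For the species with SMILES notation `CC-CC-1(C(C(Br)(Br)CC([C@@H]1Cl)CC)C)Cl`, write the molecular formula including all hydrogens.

C12H20Br2Cl2

Heavy atoms from the SMILES: 2 Br, 12 C, 2 Cl.
Implicit hydrogens by atom environment:
  4 × C: 2 H each → 8
  3 × C: 3 H each → 9
  3 × C: 1 H each → 3
  2 × Br: no H
  2 × C: no H
  2 × Cl: no H
  Total hydrogens = 20.
Molecular formula: C12H20Br2Cl2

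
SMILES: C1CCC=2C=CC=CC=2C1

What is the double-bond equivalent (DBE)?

5

Molecular formula from the SMILES: C10H12.
DoU = (2C + 2 + N − H − X)/2 = (2·10 + 2 + 0 − 12 − 0)/2 = 10/2 = 5.
(Structurally: 2 ring(s) + 3 π bond(s) = 5.)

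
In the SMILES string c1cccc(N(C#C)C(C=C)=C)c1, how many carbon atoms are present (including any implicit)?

The symbol for carbon appears 12 times in the SMILES. Lowercase c denotes aromatic carbon and counts toward C.

12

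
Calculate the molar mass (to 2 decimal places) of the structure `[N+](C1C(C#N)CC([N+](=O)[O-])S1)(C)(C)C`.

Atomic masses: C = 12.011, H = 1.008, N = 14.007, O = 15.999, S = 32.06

216.28

Molecular formula: C8H14N3O2S+.
M = 8×12.011 + 14×1.008 + 3×14.007 + 2×15.999 + 1×32.06 = 216.28 g/mol.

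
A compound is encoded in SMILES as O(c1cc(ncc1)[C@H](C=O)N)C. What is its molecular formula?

C8H10N2O2

Heavy atoms from the SMILES: 8 C, 2 N, 2 O.
Implicit hydrogens by atom environment:
  3 × C (aromatic): 1 H each → 3
  2 × C: 1 H each → 2
  2 × C (aromatic): no H
  2 × O: no H
  1 × C: 3 H
  1 × N: 2 H
  1 × N (aromatic): no H
  Total hydrogens = 10.
Molecular formula: C8H10N2O2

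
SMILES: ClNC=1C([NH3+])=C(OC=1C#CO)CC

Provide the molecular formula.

C8H10ClN2O2+

Heavy atoms from the SMILES: 8 C, 1 Cl, 2 N, 2 O.
Implicit hydrogens by atom environment:
  4 × C (aromatic): no H
  2 × C: no H
  1 × C: 3 H
  1 × C: 2 H
  1 × Cl: no H
  1 × N (charge +1): 3 H
  1 × N: 1 H
  1 × O: 1 H
  1 × O (aromatic): no H
  Total hydrogens = 10.
Net charge +1.
Molecular formula: C8H10ClN2O2+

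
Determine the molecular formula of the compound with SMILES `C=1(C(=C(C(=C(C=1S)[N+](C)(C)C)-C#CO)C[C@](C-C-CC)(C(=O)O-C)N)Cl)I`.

C19H27ClIN2O3S+

Heavy atoms from the SMILES: 19 C, 1 Cl, 1 I, 2 N, 3 O, 1 S.
Implicit hydrogens by atom environment:
  6 × C (aromatic): no H
  5 × C: 3 H each → 15
  4 × C: 2 H each → 8
  4 × C: no H
  2 × O: no H
  1 × Cl: no H
  1 × I: no H
  1 × N: 2 H
  1 × N (charge +1): no H
  1 × O: 1 H
  1 × S: 1 H
  Total hydrogens = 27.
Net charge +1.
Molecular formula: C19H27ClIN2O3S+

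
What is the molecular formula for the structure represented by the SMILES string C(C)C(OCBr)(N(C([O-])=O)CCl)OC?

Heavy atoms from the SMILES: 1 Br, 7 C, 1 Cl, 1 N, 4 O.
Implicit hydrogens by atom environment:
  3 × C: 2 H each → 6
  3 × O: no H
  2 × C: 3 H each → 6
  2 × C: no H
  1 × Br: no H
  1 × Cl: no H
  1 × N: no H
  1 × O (charge -1): no H
  Total hydrogens = 12.
Net charge -1.
Molecular formula: C7H12BrClNO4-

C7H12BrClNO4-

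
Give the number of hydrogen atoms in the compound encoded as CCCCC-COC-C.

18

Hydrogens are implicit in SMILES; fill each atom to its normal valence:
  6 × C: 2 H each → 12
  2 × C: 3 H each → 6
  1 × O: no H
  Total hydrogens = 18.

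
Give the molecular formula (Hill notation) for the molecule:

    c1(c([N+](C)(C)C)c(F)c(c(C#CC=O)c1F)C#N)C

Heavy atoms from the SMILES: 14 C, 2 F, 2 N, 1 O.
Implicit hydrogens by atom environment:
  6 × C (aromatic): no H
  4 × C: 3 H each → 12
  3 × C: no H
  2 × F: no H
  1 × C: 1 H
  1 × N (charge +1): no H
  1 × N: no H
  1 × O: no H
  Total hydrogens = 13.
Net charge +1.
Molecular formula: C14H13F2N2O+

C14H13F2N2O+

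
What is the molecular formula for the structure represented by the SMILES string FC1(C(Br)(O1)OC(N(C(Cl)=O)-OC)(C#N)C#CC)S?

C9H7BrClFN2O4S

Heavy atoms from the SMILES: 1 Br, 9 C, 1 Cl, 1 F, 2 N, 4 O, 1 S.
Implicit hydrogens by atom environment:
  7 × C: no H
  4 × O: no H
  2 × C: 3 H each → 6
  2 × N: no H
  1 × Br: no H
  1 × Cl: no H
  1 × F: no H
  1 × S: 1 H
  Total hydrogens = 7.
Molecular formula: C9H7BrClFN2O4S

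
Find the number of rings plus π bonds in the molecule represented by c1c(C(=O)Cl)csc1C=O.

5

Molecular formula from the SMILES: C6H3ClO2S.
DoU = (2C + 2 + N − H − X)/2 = (2·6 + 2 + 0 − 3 − 1)/2 = 10/2 = 5.
(Structurally: 1 ring(s) + 4 π bond(s) = 5.)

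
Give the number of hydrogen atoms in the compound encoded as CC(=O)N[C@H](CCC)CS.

Hydrogens are implicit in SMILES; fill each atom to its normal valence:
  3 × C: 2 H each → 6
  2 × C: 3 H each → 6
  1 × C: 1 H
  1 × C: no H
  1 × N: 1 H
  1 × O: no H
  1 × S: 1 H
  Total hydrogens = 15.

15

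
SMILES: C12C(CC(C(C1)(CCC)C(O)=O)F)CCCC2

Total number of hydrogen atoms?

Hydrogens are implicit in SMILES; fill each atom to its normal valence:
  8 × C: 2 H each → 16
  3 × C: 1 H each → 3
  2 × C: no H
  1 × C: 3 H
  1 × F: no H
  1 × O: 1 H
  1 × O: no H
  Total hydrogens = 23.

23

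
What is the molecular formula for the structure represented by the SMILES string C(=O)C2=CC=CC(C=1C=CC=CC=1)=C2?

Heavy atoms from the SMILES: 13 C, 1 O.
Implicit hydrogens by atom environment:
  9 × C (aromatic): 1 H each → 9
  3 × C (aromatic): no H
  1 × C: 1 H
  1 × O: no H
  Total hydrogens = 10.
Molecular formula: C13H10O

C13H10O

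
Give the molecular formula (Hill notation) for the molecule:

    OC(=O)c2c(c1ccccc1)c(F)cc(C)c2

Heavy atoms from the SMILES: 14 C, 1 F, 2 O.
Implicit hydrogens by atom environment:
  7 × C (aromatic): 1 H each → 7
  5 × C (aromatic): no H
  1 × C: 3 H
  1 × C: no H
  1 × F: no H
  1 × O: 1 H
  1 × O: no H
  Total hydrogens = 11.
Molecular formula: C14H11FO2

C14H11FO2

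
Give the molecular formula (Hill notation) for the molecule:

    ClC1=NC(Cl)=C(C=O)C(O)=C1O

Heavy atoms from the SMILES: 6 C, 2 Cl, 1 N, 3 O.
Implicit hydrogens by atom environment:
  5 × C (aromatic): no H
  2 × Cl: no H
  2 × O: 1 H each → 2
  1 × C: 1 H
  1 × N (aromatic): no H
  1 × O: no H
  Total hydrogens = 3.
Molecular formula: C6H3Cl2NO3

C6H3Cl2NO3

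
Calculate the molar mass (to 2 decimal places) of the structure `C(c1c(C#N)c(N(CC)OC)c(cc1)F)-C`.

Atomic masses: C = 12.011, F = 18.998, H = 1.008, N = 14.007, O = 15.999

222.26

Molecular formula: C12H15FN2O.
M = 12×12.011 + 1×18.998 + 15×1.008 + 2×14.007 + 1×15.999 = 222.26 g/mol.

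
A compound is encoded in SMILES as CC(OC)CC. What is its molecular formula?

C5H12O

Heavy atoms from the SMILES: 5 C, 1 O.
Implicit hydrogens by atom environment:
  3 × C: 3 H each → 9
  1 × C: 2 H
  1 × C: 1 H
  1 × O: no H
  Total hydrogens = 12.
Molecular formula: C5H12O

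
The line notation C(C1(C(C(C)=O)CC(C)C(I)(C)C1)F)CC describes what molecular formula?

C13H22FIO

Heavy atoms from the SMILES: 13 C, 1 F, 1 I, 1 O.
Implicit hydrogens by atom environment:
  4 × C: 3 H each → 12
  4 × C: 2 H each → 8
  3 × C: no H
  2 × C: 1 H each → 2
  1 × F: no H
  1 × I: no H
  1 × O: no H
  Total hydrogens = 22.
Molecular formula: C13H22FIO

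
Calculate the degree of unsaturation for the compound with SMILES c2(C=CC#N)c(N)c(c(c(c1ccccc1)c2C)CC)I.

11

Molecular formula from the SMILES: C18H17IN2.
DoU = (2C + 2 + N − H − X)/2 = (2·18 + 2 + 2 − 17 − 1)/2 = 22/2 = 11.
(Structurally: 2 ring(s) + 9 π bond(s) = 11.)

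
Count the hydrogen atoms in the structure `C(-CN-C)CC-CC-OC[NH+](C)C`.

Hydrogens are implicit in SMILES; fill each atom to its normal valence:
  7 × C: 2 H each → 14
  3 × C: 3 H each → 9
  1 × N: 1 H
  1 × N (charge +1): 1 H
  1 × O: no H
  Total hydrogens = 25.

25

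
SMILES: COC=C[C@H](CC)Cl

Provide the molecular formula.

C6H11ClO

Heavy atoms from the SMILES: 6 C, 1 Cl, 1 O.
Implicit hydrogens by atom environment:
  3 × C: 1 H each → 3
  2 × C: 3 H each → 6
  1 × C: 2 H
  1 × Cl: no H
  1 × O: no H
  Total hydrogens = 11.
Molecular formula: C6H11ClO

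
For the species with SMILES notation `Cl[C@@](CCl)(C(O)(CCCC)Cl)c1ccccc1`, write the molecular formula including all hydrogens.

Heavy atoms from the SMILES: 13 C, 3 Cl, 1 O.
Implicit hydrogens by atom environment:
  5 × C (aromatic): 1 H each → 5
  4 × C: 2 H each → 8
  3 × Cl: no H
  2 × C: no H
  1 × C: 3 H
  1 × C (aromatic): no H
  1 × O: 1 H
  Total hydrogens = 17.
Molecular formula: C13H17Cl3O

C13H17Cl3O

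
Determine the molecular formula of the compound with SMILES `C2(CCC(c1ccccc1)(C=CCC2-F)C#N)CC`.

Heavy atoms from the SMILES: 17 C, 1 F, 1 N.
Implicit hydrogens by atom environment:
  5 × C (aromatic): 1 H each → 5
  4 × C: 2 H each → 8
  4 × C: 1 H each → 4
  2 × C: no H
  1 × C: 3 H
  1 × C (aromatic): no H
  1 × F: no H
  1 × N: no H
  Total hydrogens = 20.
Molecular formula: C17H20FN

C17H20FN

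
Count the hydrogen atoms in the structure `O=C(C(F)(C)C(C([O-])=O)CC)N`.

Hydrogens are implicit in SMILES; fill each atom to its normal valence:
  3 × C: no H
  2 × C: 3 H each → 6
  2 × O: no H
  1 × C: 2 H
  1 × C: 1 H
  1 × F: no H
  1 × N: 2 H
  1 × O (charge -1): no H
  Total hydrogens = 11.

11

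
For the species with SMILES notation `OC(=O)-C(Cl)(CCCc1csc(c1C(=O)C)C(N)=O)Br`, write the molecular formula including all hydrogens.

Heavy atoms from the SMILES: 1 Br, 12 C, 1 Cl, 1 N, 4 O, 1 S.
Implicit hydrogens by atom environment:
  4 × C: no H
  3 × C: 2 H each → 6
  3 × C (aromatic): no H
  3 × O: no H
  1 × Br: no H
  1 × C: 3 H
  1 × C (aromatic): 1 H
  1 × Cl: no H
  1 × N: 2 H
  1 × O: 1 H
  1 × S (aromatic): no H
  Total hydrogens = 13.
Molecular formula: C12H13BrClNO4S

C12H13BrClNO4S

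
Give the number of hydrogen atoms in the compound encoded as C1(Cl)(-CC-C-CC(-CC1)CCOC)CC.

25

Hydrogens are implicit in SMILES; fill each atom to its normal valence:
  9 × C: 2 H each → 18
  2 × C: 3 H each → 6
  1 × C: 1 H
  1 × C: no H
  1 × Cl: no H
  1 × O: no H
  Total hydrogens = 25.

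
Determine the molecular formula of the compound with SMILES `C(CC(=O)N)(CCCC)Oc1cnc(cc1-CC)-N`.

Heavy atoms from the SMILES: 14 C, 3 N, 2 O.
Implicit hydrogens by atom environment:
  5 × C: 2 H each → 10
  3 × C (aromatic): no H
  2 × C: 3 H each → 6
  2 × C (aromatic): 1 H each → 2
  2 × N: 2 H each → 4
  2 × O: no H
  1 × C: 1 H
  1 × C: no H
  1 × N (aromatic): no H
  Total hydrogens = 23.
Molecular formula: C14H23N3O2

C14H23N3O2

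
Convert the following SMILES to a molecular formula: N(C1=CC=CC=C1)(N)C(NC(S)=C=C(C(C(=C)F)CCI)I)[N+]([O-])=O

Heavy atoms from the SMILES: 15 C, 1 F, 2 I, 4 N, 2 O, 1 S.
Implicit hydrogens by atom environment:
  5 × C (aromatic): 1 H each → 5
  4 × C: no H
  3 × C: 2 H each → 6
  2 × C: 1 H each → 2
  2 × I: no H
  1 × C (aromatic): no H
  1 × F: no H
  1 × N: 2 H
  1 × N: 1 H
  1 × N: no H
  1 × N (charge +1): no H
  1 × O: no H
  1 × O (charge -1): no H
  1 × S: 1 H
  Total hydrogens = 17.
Molecular formula: C15H17FI2N4O2S

C15H17FI2N4O2S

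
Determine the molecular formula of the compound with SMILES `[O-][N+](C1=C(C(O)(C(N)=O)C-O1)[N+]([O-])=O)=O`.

C5H5N3O7

Heavy atoms from the SMILES: 5 C, 3 N, 7 O.
Implicit hydrogens by atom environment:
  4 × C: no H
  4 × O: no H
  2 × N (charge +1): no H
  2 × O (charge -1): no H
  1 × C: 2 H
  1 × N: 2 H
  1 × O: 1 H
  Total hydrogens = 5.
Molecular formula: C5H5N3O7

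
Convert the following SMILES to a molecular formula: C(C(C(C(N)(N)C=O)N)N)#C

C6H12N4O

Heavy atoms from the SMILES: 6 C, 4 N, 1 O.
Implicit hydrogens by atom environment:
  4 × C: 1 H each → 4
  4 × N: 2 H each → 8
  2 × C: no H
  1 × O: no H
  Total hydrogens = 12.
Molecular formula: C6H12N4O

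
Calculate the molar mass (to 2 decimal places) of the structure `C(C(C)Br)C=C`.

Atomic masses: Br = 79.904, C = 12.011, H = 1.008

Molecular formula: C5H9Br.
M = 1×79.904 + 5×12.011 + 9×1.008 = 149.03 g/mol.

149.03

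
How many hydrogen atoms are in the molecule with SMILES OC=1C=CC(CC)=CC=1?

10

Hydrogens are implicit in SMILES; fill each atom to its normal valence:
  4 × C (aromatic): 1 H each → 4
  2 × C (aromatic): no H
  1 × C: 3 H
  1 × C: 2 H
  1 × O: 1 H
  Total hydrogens = 10.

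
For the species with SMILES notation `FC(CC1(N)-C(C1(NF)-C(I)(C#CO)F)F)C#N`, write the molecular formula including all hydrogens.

C9H8F4IN3O

Heavy atoms from the SMILES: 9 C, 4 F, 1 I, 3 N, 1 O.
Implicit hydrogens by atom environment:
  6 × C: no H
  4 × F: no H
  2 × C: 1 H each → 2
  1 × C: 2 H
  1 × I: no H
  1 × N: 2 H
  1 × N: 1 H
  1 × N: no H
  1 × O: 1 H
  Total hydrogens = 8.
Molecular formula: C9H8F4IN3O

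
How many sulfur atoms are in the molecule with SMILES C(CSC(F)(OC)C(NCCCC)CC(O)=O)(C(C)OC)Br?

1

The symbol for sulfur appears 1 time in the SMILES.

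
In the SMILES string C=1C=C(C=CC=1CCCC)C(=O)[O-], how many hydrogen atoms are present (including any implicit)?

13

Hydrogens are implicit in SMILES; fill each atom to its normal valence:
  4 × C (aromatic): 1 H each → 4
  3 × C: 2 H each → 6
  2 × C (aromatic): no H
  1 × C: 3 H
  1 × C: no H
  1 × O: no H
  1 × O (charge -1): no H
  Total hydrogens = 13.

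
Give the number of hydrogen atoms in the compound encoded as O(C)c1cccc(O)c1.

8

Hydrogens are implicit in SMILES; fill each atom to its normal valence:
  4 × C (aromatic): 1 H each → 4
  2 × C (aromatic): no H
  1 × C: 3 H
  1 × O: 1 H
  1 × O: no H
  Total hydrogens = 8.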